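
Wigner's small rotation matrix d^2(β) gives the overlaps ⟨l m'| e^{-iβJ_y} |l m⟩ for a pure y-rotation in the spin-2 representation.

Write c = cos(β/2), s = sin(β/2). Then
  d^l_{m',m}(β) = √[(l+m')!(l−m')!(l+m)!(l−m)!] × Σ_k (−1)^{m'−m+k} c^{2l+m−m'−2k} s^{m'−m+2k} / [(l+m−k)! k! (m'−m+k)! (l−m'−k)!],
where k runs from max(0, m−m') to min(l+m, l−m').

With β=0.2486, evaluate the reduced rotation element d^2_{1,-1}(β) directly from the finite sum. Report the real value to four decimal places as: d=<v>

d=0.0452

d^2_{1,-1}(β=0.2486) via Wigner's sum:
c=cos(0.2486/2)=0.992285, s=sin(0.2486/2)=0.123980; N=√[6·1·1·6]=6.000000
k: max(0,(-1)−(1))=0 … min(2+(-1),2−(1))=1
  k=0: (−1)^2·6.0000/(2)·0.9923^2·0.1240^2 = +0.045404
  k=1: (−1)^3·6.0000/(6)·0.9923^0·0.1240^4 = -0.000236
d^2_{1,-1}(0.2486) = +0.045404 -0.000236 = +0.045168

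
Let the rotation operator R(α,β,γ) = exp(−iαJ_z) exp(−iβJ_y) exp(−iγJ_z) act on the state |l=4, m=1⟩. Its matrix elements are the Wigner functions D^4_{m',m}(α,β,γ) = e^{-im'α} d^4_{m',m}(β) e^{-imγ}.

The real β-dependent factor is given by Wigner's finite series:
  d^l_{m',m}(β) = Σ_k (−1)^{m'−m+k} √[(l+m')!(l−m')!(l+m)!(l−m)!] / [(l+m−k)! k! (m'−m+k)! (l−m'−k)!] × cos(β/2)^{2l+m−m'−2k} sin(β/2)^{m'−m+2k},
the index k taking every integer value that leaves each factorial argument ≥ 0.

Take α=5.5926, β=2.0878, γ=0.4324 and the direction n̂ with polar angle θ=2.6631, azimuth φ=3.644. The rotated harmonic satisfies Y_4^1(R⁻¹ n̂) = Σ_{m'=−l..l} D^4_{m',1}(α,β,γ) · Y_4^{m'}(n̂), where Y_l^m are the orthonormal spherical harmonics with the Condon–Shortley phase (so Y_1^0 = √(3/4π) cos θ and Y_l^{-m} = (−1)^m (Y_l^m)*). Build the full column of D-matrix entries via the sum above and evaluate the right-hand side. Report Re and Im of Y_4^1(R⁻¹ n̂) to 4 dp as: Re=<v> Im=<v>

Re=0.1981 Im=-0.2476

Need the full column D^4_{m',1} for m'=−4..4 at α=5.5926, β=2.0878, γ=0.4324.
cos(β/2)=0.502853, sin(β/2)=0.864372
d^4_{-4,1}: single k=5 term ⇒ +0.459114;  D = -0.458466+0.024390i
d^4_{-3,1}: k∈[4..5] ⇒ +0.472156 -0.837060 = -0.364903;  D = +0.293245+0.217167i
d^4_{-2,1}: k∈[3..5] ⇒ +0.293645 -1.301466 +0.769098 = -0.238723;  D = +0.057388+0.231722i
d^4_{-1,1}: k∈[2..5] ⇒ +0.120795 -1.070750 +1.581894 -0.311606 = +0.320333;  D = +0.138702-0.288747i
d^4_{0,1}: k∈[1..4] ⇒ +0.031427 -0.557152 +1.646238 -0.810701 = +0.309813;  D = +0.281298-0.129827i
d^4_{1,1}: k∈[0..3] ⇒ +0.004088 -0.181192 +1.070750 -1.054596 = -0.160949;  D = -0.155615-0.041095i
d^4_{2,1}: k∈[0..2] ⇒ -0.029814 +0.440467 -0.867644 = -0.456991;  D = -0.266281-0.371396i
d^4_{3,1}: k∈[0..1] ⇒ +0.095878 -0.472156 = -0.376279;  D = +0.025777-0.375395i
d^4_{4,1}: single k=0 term ⇒ -0.155382;  D = +0.106950-0.112718i
Y_4^{m'}(θ=2.6631,φ=3.644) and Σ D·Y over m':
  (-0.4585+0.0244i)·(-0.0085-0.0180i)  (+0.2932+0.2172i)·(+0.0069-0.1082i)  (+0.0574+0.2317i)·(+0.1717-0.2703i)  (+0.1387-0.2887i)·(+0.4264-0.2343i)  (+0.2813-0.1298i)·(+0.1156+0.0000i)  (-0.1556-0.0411i)·(-0.4264-0.2343i)  (-0.2663-0.3714i)·(+0.1717+0.2703i)  (+0.0258-0.3754i)·(-0.0069-0.1082i)  (+0.1069-0.1127i)·(-0.0085+0.0180i)
Y_4^1(R⁻¹ n̂) = +0.198063-0.247649i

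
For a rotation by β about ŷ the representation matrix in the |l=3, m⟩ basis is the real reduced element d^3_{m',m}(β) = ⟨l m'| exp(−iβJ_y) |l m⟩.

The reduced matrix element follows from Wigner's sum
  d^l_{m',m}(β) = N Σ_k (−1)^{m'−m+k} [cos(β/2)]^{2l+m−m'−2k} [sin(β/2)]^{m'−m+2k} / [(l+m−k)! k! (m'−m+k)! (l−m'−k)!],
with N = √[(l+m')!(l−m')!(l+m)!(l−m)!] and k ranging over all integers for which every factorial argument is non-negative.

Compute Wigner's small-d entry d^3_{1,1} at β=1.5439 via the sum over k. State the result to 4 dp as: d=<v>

d^3_{1,1}(β=1.5439) via Wigner's sum:
c=cos(1.5439/2)=0.716552, s=sin(1.5439/2)=0.697534; N=√[24·2·24·2]=48.000000
k∈{0,1,2} keeps every argument non-negative
  k=0: (−1)^0·48.0000/(48)·0.7166^6·0.6975^0 = +0.135359
  k=1: (−1)^1·48.0000/(6)·0.7166^4·0.6975^2 = -1.026150
  k=2: (−1)^2·48.0000/(8)·0.7166^2·0.6975^4 = +0.729302
d^3_{1,1}(1.5439) = +0.135359 -1.026150 +0.729302 = -0.161489

d=-0.1615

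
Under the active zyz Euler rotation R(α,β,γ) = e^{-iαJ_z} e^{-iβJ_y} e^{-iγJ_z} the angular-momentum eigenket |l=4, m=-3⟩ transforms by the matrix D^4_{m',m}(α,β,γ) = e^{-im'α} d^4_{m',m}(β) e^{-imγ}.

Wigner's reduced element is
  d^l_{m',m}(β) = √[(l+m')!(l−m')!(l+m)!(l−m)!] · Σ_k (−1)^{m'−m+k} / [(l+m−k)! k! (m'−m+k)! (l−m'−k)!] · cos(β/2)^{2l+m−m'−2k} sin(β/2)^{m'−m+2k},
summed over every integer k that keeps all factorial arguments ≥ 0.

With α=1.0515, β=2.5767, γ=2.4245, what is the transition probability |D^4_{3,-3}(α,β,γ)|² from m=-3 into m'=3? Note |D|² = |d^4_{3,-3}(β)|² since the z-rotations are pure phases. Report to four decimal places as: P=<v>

P=0.0882

Split into d^4_{3,-3}(β=2.5767) × two z-phases.
Half-angle: c=0.278706, s=0.960377. N=√(5040·1·1·5040)=5040.000000
The bounds max(0,m−m')=0 and min(l+m,l−m')=1 give 2 terms
  k=0: (−1)^6·5040.0000/(720)·0.2787^2·0.9604^6 = +0.426618
  k=1: (−1)^7·5040.0000/(5040)·0.2787^0·0.9604^8 = -0.723656
d^4_{3,-3}(2.5767) = +0.426618 -0.723656 = -0.297038
|D^4_{3,-3}|² = |d^4_{3,-3}(β)|² = (-0.297038)² = 0.088231 (the z-rotation phases have unit modulus)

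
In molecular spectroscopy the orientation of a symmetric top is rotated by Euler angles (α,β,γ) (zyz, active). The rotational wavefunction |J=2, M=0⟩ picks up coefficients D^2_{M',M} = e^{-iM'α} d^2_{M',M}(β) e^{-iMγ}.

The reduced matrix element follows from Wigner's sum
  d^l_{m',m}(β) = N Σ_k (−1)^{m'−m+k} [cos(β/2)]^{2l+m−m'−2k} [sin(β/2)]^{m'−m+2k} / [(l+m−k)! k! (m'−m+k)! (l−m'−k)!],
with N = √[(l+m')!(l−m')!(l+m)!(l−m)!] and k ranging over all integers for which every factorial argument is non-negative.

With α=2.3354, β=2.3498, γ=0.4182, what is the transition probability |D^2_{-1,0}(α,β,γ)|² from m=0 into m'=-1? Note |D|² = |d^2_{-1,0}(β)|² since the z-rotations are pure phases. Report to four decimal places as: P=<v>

P=0.3749

D^2_{-1,0}(2.3354,2.3498,0.4182) = e^{-i·-1·2.3354}·d^2_{-1,0}(2.3498)·e^{-i·0·0.4182}. Compute d first:
With c≡cos(β/2)=0.385635 and s≡sin(β/2)=0.922651, N=[1·6·2·2]^{1/2}=4.898979
k: max(0,(0)−(-1))=1 … min(2+(0),2−(-1))=2
  k=1: (−1)^0·4.8990/(2)·0.3856^3·0.9227^1 = +0.129612
  k=2: (−1)^1·4.8990/(2)·0.3856^1·0.9227^3 = -0.741934
d^2_{-1,0}(2.3498) = +0.129612 -0.741934 = -0.612322
|D^2_{-1,0}|² = |d^2_{-1,0}(β)|² = (-0.612322)² = 0.374939 (the z-rotation phases have unit modulus)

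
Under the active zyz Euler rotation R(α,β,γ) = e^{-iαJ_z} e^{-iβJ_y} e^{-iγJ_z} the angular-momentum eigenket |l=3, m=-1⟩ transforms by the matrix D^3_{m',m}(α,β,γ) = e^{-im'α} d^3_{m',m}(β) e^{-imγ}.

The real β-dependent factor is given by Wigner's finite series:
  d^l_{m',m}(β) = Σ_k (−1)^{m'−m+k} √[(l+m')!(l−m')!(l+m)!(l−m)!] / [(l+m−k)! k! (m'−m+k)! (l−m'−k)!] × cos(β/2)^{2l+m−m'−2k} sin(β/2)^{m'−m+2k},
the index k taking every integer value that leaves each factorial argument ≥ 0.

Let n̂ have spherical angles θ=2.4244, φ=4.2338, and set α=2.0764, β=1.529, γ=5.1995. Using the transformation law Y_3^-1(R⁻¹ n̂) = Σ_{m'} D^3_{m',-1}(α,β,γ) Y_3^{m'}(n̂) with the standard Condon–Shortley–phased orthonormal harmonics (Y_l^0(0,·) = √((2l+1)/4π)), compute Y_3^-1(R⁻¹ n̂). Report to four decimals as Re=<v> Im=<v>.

Re=0.0098 Im=0.0645

Need the full column D^3_{m',-1} for m'=−3..3 at α=2.0764, β=1.529, γ=5.1995.
cos(β/2)=0.721729, sin(β/2)=0.692176
d^3_{-3,-1}: single k=2 term ⇒ +0.503471;  D = +0.211312-0.456980i
d^3_{-2,-1}: k∈[1..2] ⇒ +0.428633 -0.788500 = -0.359866;  D = +0.358922-0.026060i
d^3_{-1,-1}: k∈[0..2] ⇒ +0.141333 -1.039965 +0.717407 = -0.181225;  D = -0.099025-0.151778i
d^3_{0,-1}: k∈[0..2] ⇒ -0.469544 +1.295638 -0.397235 = +0.428858;  D = +0.200738-0.378977i
d^3_{1,-1}: k∈[0..2] ⇒ +0.779974 -0.956543 +0.109977 = -0.066592;  D = +0.066581-0.001231i
d^3_{2,-1}: k∈[0..1] ⇒ -0.788500 +0.362625 = -0.425875;  D = -0.213121-0.368713i
d^3_{3,-1}: single k=0 term ⇒ +0.463084;  D = +0.238524-0.396930i
Y_3^{m'}(θ=2.4244,φ=4.2338) and Σ D·Y over m':
  (+0.2113-0.4570i)·(+0.1174-0.0159i)  (+0.3589-0.0261i)·(+0.1916+0.2720i)  (-0.0990-0.1518i)·(-0.1800+0.3469i)  (+0.2007-0.3790i)·(+0.0450+0.0000i)  (+0.0666-0.0012i)·(+0.1800+0.3469i)  (-0.2131-0.3687i)·(+0.1916-0.2720i)  (+0.2385-0.3969i)·(-0.1174-0.0159i)
Y_3^-1(R⁻¹ n̂) = +0.009834+0.064540i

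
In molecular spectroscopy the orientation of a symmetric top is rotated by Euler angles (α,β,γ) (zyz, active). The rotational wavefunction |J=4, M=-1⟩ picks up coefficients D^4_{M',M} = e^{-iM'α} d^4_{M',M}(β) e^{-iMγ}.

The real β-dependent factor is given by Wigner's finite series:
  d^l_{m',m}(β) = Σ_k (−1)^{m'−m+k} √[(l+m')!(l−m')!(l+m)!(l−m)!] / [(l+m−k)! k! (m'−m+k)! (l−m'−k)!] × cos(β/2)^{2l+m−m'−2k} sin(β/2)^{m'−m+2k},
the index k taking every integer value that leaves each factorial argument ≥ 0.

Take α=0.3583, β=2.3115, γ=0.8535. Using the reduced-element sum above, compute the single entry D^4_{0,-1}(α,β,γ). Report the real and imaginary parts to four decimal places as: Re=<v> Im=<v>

Re=0.0343 Im=0.0393

D^4_{0,-1}(0.3583,2.3115,0.8535) = e^{-i·0·0.3583}·d^4_{0,-1}(2.3115)·e^{-i·-1·0.8535}. Compute d first:
With c≡cos(β/2)=0.403232 and s≡sin(β/2)=0.915098, N=[24·24·6·120]^{1/2}=643.987578
k: max(0,(-1)−(0))=0 … min(4+(-1),4−(0))=3
  k=0: (−1)^1·643.9876/(144)·0.4032^7·0.9151^1 = -0.007094
  k=1: (−1)^2·643.9876/(24)·0.4032^5·0.9151^3 = +0.219202
  k=2: (−1)^3·643.9876/(24)·0.4032^3·0.9151^5 = -1.128936
  k=3: (−1)^4·643.9876/(144)·0.4032^1·0.9151^7 = +0.969042
d^4_{0,-1}(2.3115) = -0.007094 +0.219202 -1.128936 +0.969042 = +0.052214
D = (+1.000000+0.000000i)·(+0.052214)·(+0.657350+0.753586i) = +0.034323+0.039348i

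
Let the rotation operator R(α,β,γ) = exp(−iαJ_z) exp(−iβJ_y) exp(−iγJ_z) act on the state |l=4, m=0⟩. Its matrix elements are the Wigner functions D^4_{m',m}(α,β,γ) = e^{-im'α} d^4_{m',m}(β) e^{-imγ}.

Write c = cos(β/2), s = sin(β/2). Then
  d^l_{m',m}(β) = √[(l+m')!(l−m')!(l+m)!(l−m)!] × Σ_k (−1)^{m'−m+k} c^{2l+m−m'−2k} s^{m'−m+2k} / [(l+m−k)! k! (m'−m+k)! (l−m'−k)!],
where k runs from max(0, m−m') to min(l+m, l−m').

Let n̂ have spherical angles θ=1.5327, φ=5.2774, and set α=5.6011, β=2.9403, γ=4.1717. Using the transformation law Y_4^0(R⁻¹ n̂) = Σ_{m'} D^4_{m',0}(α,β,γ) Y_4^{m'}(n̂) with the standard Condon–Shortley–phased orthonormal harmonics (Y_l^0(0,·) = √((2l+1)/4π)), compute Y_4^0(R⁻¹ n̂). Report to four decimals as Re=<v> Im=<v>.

Need the full column D^4_{m',0} for m'=−4..4 at α=5.6011, β=2.9403, γ=4.1717.
cos(β/2)=0.100476, sin(β/2)=0.994939
d^4_{-4,0}: single k=4 term ⇒ +0.000836;  D = -0.000765-0.000336i
d^4_{-3,0}: k∈[3..4] ⇒ +0.000119 -0.011701 = -0.011582;  D = +0.005302+0.010297i
d^4_{-2,0}: k∈[2..4] ⇒ +0.000010 -0.002527 +0.092903 = +0.090386;  D = +0.018543-0.088464i
d^4_{-1,0}: k∈[1..4] ⇒ +0.000000 -0.000271 +0.026536 -0.433667 = -0.407400;  D = -0.316248+0.256831i
d^4_{0,0}: k∈[0..4] ⇒ +0.000000 -0.000016 +0.003595 -0.156685 +0.960225 = +0.807119;  D = +0.807119+0.000000i
d^4_{1,0}: k∈[0..3] ⇒ -0.000000 +0.000271 -0.026536 +0.433667 = +0.407400;  D = +0.316248+0.256831i
d^4_{2,0}: k∈[0..2] ⇒ +0.000010 -0.002527 +0.092903 = +0.090386;  D = +0.018543+0.088464i
d^4_{3,0}: k∈[0..1] ⇒ -0.000119 +0.011701 = +0.011582;  D = -0.005302+0.010297i
d^4_{4,0}: single k=0 term ⇒ +0.000836;  D = -0.000765+0.000336i
Y_4^{m'}(θ=1.5327,φ=5.2774) and Σ D·Y over m':
  (-0.0008-0.0003i)·(-0.2806-0.3405i)  (+0.0053+0.0103i)·(-0.0472+0.0059i)  (+0.0185-0.0885i)·(+0.1411-0.2990i)  (-0.3162+0.2568i)·(-0.0288-0.0455i)  (+0.8071+0.0000i)·(+0.3128+0.0000i)  (+0.3162+0.2568i)·(+0.0288-0.0455i)  (+0.0185+0.0885i)·(+0.1411+0.2990i)  (-0.0053+0.0103i)·(+0.0472+0.0059i)  (-0.0008+0.0003i)·(-0.2806+0.3405i)
Y_4^0(R⁻¹ n̂) = +0.245923-0.000000i

Re=0.2459 Im=0.0000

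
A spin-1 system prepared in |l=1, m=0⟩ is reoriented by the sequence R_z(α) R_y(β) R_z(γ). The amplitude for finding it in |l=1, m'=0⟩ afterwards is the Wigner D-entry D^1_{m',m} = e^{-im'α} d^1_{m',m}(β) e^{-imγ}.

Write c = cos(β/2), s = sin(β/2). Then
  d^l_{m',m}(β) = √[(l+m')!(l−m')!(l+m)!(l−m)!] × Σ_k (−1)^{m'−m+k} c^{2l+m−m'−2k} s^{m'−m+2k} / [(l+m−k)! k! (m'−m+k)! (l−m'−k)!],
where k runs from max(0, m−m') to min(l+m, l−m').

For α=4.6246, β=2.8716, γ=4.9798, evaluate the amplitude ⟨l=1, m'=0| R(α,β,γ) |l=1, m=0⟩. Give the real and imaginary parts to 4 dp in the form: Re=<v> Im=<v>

Re=-0.9638 Im=0.0000

Split into d^1_{0,0}(β=2.8716) × two z-phases.
Half-angle: c=0.134587, s=0.990902. N=√(1·1·1·1)=1.000000
The bounds max(0,m−m')=0 and min(l+m,l−m')=1 give 2 terms
  k=0: (−1)^0·1.0000/(1)·0.1346^2·0.9909^0 = +0.018114
  k=1: (−1)^1·1.0000/(1)·0.1346^0·0.9909^2 = -0.981886
d^1_{0,0}(2.8716) = +0.018114 -0.981886 = -0.963773
Attach z-rotation phases: D = e^{-i(0)(4.6246)}·(-0.963773)·e^{-i(0)(4.9798)} = -0.963773+0.000000i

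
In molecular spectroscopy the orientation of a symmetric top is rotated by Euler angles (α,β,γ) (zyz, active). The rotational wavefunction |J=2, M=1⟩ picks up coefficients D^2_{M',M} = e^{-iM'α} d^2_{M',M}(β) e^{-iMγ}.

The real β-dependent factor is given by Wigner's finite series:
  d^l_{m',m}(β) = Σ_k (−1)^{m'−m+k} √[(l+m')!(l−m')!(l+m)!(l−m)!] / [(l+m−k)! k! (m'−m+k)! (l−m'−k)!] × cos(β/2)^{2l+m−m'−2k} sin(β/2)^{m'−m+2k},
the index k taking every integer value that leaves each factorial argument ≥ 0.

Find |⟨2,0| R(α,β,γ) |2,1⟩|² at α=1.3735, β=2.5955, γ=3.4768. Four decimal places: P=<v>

D^2_{0,1}(1.3735,2.5955,3.4768) = e^{-i·0·1.3735}·d^2_{0,1}(2.5955)·e^{-i·1·3.4768}. Compute d first:
With c≡cos(β/2)=0.269666 and s≡sin(β/2)=0.962954, N=[2·2·6·1]^{1/2}=4.898979
k: max(0,(1)−(0))=1 … min(2+(1),2−(0))=2
  k=1: (−1)^0·4.8990/(2)·0.2697^3·0.9630^1 = +0.046255
  k=2: (−1)^1·4.8990/(2)·0.2697^1·0.9630^3 = -0.589819
d^2_{0,1}(2.5955) = +0.046255 -0.589819 = -0.543563
|D^2_{0,1}|² = |d^2_{0,1}(β)|² = (-0.543563)² = 0.295461 (the z-rotation phases have unit modulus)

P=0.2955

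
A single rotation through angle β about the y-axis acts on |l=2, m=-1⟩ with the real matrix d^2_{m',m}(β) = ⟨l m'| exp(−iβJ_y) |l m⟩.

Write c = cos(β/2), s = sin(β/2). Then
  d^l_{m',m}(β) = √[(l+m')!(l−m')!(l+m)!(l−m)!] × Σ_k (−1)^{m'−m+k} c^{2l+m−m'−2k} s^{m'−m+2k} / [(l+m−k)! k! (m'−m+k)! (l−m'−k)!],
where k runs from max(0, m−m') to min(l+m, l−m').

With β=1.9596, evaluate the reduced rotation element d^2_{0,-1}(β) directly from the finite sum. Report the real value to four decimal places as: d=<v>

d=0.4296

d^2_{0,-1}(β=1.9596) via Wigner's sum:
With c≡cos(β/2)=0.557189 and s≡sin(β/2)=0.830386, N=[2·2·1·6]^{1/2}=4.898979
k: max(0,(-1)−(0))=0 … min(2+(-1),2−(0))=1
  k=0: (−1)^1·4.8990/(2)·0.5572^3·0.8304^1 = -0.351854
  k=1: (−1)^2·4.8990/(2)·0.5572^1·0.8304^3 = +0.781480
d^2_{0,-1}(1.9596) = -0.351854 +0.781480 = +0.429626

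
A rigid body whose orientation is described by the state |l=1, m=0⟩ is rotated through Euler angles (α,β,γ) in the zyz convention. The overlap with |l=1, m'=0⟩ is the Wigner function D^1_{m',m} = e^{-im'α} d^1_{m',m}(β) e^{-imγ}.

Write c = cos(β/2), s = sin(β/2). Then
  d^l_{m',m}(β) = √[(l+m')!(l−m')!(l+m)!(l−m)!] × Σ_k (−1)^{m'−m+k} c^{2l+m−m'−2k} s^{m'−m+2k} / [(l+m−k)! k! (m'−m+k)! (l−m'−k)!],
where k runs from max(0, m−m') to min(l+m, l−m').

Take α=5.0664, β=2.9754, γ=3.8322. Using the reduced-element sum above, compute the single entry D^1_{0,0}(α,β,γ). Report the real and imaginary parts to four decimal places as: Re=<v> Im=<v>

Re=-0.9862 Im=0.0000

First d^1_{0,0}(β=2.9754), then the phase factors e^{-i(0)α} and e^{-i(0)γ}:
With c≡cos(β/2)=0.083001 and s≡sin(β/2)=0.996549, N=[1·1·1·1]^{1/2}=1.000000
The bounds max(0,m−m')=0 and min(l+m,l−m')=1 give 2 terms
  k=0: (−1)^0·1.0000/(1)·0.0830^2·0.9965^0 = +0.006889
  k=1: (−1)^1·1.0000/(1)·0.0830^0·0.9965^2 = -0.993111
d^1_{0,0}(2.9754) = +0.006889 -0.993111 = -0.986222
Attach z-rotation phases: D = e^{-i(0)(5.0664)}·(-0.986222)·e^{-i(0)(3.8322)} = -0.986222+0.000000i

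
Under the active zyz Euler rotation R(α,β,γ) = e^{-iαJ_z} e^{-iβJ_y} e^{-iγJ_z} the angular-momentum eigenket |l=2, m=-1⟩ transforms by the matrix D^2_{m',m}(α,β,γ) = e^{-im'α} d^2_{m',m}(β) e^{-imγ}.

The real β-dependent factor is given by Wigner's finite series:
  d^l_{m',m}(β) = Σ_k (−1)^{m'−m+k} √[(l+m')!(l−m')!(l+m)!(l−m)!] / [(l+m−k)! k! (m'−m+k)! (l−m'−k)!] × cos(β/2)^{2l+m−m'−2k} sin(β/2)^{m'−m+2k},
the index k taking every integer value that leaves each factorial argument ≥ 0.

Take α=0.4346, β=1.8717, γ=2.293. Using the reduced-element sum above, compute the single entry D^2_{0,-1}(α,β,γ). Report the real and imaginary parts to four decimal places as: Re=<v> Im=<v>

Re=-0.2292 Im=0.2601

First d^2_{0,-1}(β=1.8717), then the phase factors e^{-i(0)α} and e^{-i(-1)γ}:
c=cos(1.8717/2)=0.593134, s=sin(1.8717/2)=0.805104; N=√[2·2·1·6]=4.898979
The bounds max(0,m−m')=0 and min(l+m,l−m')=1 give 2 terms
  k=0: (−1)^1·4.8990/(2)·0.5931^3·0.8051^1 = -0.411516
  k=1: (−1)^2·4.8990/(2)·0.5931^1·0.8051^3 = +0.758200
d^2_{0,-1}(1.8717) = -0.411516 +0.758200 = +0.346684
Phases: e^{-i·(0)·0.4346}=+1.000000+0.000000i, e^{-i·(-1)·2.293}=-0.661040+0.750351i ⇒ D=-0.229172+0.260135i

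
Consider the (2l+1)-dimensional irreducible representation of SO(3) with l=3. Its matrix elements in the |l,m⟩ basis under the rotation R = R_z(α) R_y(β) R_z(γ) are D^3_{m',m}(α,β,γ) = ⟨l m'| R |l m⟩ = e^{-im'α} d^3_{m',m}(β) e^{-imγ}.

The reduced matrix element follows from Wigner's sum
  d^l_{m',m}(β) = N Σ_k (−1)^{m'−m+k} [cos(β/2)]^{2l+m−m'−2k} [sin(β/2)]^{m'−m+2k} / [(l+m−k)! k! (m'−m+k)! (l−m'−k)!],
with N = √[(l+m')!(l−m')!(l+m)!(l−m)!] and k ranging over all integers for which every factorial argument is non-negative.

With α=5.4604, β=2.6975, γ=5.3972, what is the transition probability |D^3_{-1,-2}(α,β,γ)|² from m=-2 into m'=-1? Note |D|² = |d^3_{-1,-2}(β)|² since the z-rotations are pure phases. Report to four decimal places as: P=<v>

First d^3_{-1,-2}(β=2.6975), then the phase factors e^{-i(-1)α} and e^{-i(-2)γ}:
Half-angle: c=0.220226, s=0.975449. N=√(2·24·1·120)=75.894664
Admissible k: 0..1 (factorial args all ≥0)
  k=0: (−1)^1·75.8947/(24)·0.2202^5·0.9754^1 = -0.001598
  k=1: (−1)^2·75.8947/(12)·0.2202^3·0.9754^3 = +0.062698
d^3_{-1,-2}(2.6975) = -0.001598 +0.062698 = +0.061100
|D^3_{-1,-2}|² = |d^3_{-1,-2}(β)|² = (+0.061100)² = 0.003733 (the z-rotation phases have unit modulus)

P=0.0037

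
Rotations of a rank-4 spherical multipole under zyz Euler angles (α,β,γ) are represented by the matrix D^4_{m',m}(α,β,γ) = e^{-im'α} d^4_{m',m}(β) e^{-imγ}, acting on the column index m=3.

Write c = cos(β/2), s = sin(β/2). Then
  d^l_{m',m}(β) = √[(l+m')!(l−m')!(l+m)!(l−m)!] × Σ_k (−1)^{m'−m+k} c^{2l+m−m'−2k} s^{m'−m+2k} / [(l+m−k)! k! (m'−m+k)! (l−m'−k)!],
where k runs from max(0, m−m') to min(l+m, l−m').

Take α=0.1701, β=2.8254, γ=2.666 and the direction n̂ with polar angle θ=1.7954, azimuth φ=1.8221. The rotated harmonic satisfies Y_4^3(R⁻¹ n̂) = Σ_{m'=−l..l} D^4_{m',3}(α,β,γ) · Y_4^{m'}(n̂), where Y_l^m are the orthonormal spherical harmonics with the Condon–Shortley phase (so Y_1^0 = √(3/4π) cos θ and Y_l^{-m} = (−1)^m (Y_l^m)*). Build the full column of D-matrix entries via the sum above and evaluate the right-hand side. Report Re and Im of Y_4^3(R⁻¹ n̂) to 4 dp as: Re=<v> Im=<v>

Re=0.1849 Im=-0.1229

Need the full column D^4_{m',3} for m'=−4..4 at α=0.1701, β=2.8254, γ=2.666.
cos(β/2)=0.157439, sin(β/2)=0.987529
d^4_{-4,3}: single k=7 term ⇒ +0.407854;  D = +0.208425-0.350576i
d^4_{-3,3}: k∈[6..7] ⇒ +0.160923 -0.904478 = -0.743555;  D = -0.266301+0.694232i
d^4_{-2,3}: k∈[5..6] ⇒ +0.041140 -0.539540 = -0.498399;  D = -0.097151+0.488839i
d^4_{-1,3}: k∈[4..5] ⇒ +0.007730 -0.182470 = -0.174740;  D = -0.004557+0.174681i
d^4_{0,3}: k∈[3..4] ⇒ +0.001102 -0.043366 = -0.042263;  D = +0.006066+0.041826i
d^4_{1,3}: k∈[2..3] ⇒ +0.000118 -0.007730 = -0.007612;  D = +0.002352+0.007239i
d^4_{2,3}: k∈[1..2] ⇒ +0.000009 -0.001046 = -0.001037;  D = +0.000483+0.000918i
d^4_{3,3}: k∈[0..1] ⇒ +0.000000 -0.000104 = -0.000104;  D = +0.000063+0.000082i
d^4_{4,3}: single k=0 term ⇒ -0.000007;  D = +0.000005+0.000005i
Y_4^{m'}(θ=1.7954,φ=1.8221) and Σ D·Y over m':
  (+0.2084-0.3506i)·(+0.2142-0.3375i)  (-0.2663+0.6942i)·(-0.1768-0.1883i)  (-0.0972+0.4888i)·(+0.1819-0.1000i)  (-0.0046+0.1747i)·(-0.0678-0.2639i)  (+0.0061+0.0418i)·(+0.1690+0.0000i)  (+0.0024+0.0072i)·(+0.0678-0.2639i)  (+0.0005+0.0009i)·(+0.1819+0.1000i)  (+0.0001+0.0001i)·(+0.1768-0.1883i)  (+0.0000+0.0000i)·(+0.2142+0.3375i)
Y_4^3(R⁻¹ n̂) = +0.184872-0.122886i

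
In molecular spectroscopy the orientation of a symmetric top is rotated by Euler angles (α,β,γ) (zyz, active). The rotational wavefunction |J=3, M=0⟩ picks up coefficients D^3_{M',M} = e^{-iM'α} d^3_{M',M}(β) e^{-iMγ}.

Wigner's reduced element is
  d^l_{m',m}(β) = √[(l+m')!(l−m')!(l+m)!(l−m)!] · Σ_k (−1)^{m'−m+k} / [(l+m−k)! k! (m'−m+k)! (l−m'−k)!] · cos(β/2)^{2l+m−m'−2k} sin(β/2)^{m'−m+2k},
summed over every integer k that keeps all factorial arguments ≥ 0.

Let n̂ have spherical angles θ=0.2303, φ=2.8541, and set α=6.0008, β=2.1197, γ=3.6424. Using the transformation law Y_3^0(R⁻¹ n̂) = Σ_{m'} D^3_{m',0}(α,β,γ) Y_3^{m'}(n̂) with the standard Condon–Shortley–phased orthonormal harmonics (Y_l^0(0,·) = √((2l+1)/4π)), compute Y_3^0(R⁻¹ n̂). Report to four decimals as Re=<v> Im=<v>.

Re=0.1392 Im=0.0000

Need the full column D^3_{m',0} for m'=−3..3 at α=6.0008, β=2.1197, γ=3.6424.
cos(β/2)=0.489003, sin(β/2)=0.872282
d^3_{-3,0}: single k=3 term ⇒ +0.347073;  D = +0.229803-0.260096i
d^3_{-2,0}: k∈[2..3] ⇒ +0.238298 -0.758248 = -0.519950;  D = -0.439208+0.278289i
d^3_{-1,0}: k∈[1..3] ⇒ +0.084490 -0.806524 +0.855435 = +0.133401;  D = +0.128117-0.037172i
d^3_{0,0}: k∈[0..3] ⇒ +0.013673 -0.391564 +1.245929 -0.440496 = +0.427543;  D = +0.427543+0.000000i
d^3_{1,0}: k∈[0..2] ⇒ -0.084490 +0.806524 -0.855435 = -0.133401;  D = -0.128117-0.037172i
d^3_{2,0}: k∈[0..1] ⇒ +0.238298 -0.758248 = -0.519950;  D = -0.439208-0.278289i
d^3_{3,0}: single k=0 term ⇒ -0.347073;  D = -0.229803-0.260096i
Y_3^{m'}(θ=0.2303,φ=2.8541) and Σ D·Y over m':
  (+0.2298-0.2601i)·(-0.0032-0.0038i)  (-0.4392+0.2783i)·(+0.0435+0.0282i)  (+0.1281-0.0372i)·(-0.2645-0.0782i)  (+0.4275+0.0000i)·(+0.6320+0.0000i)  (-0.1281-0.0372i)·(+0.2645-0.0782i)  (-0.4392-0.2783i)·(+0.0435-0.0282i)  (-0.2298-0.2601i)·(+0.0032-0.0038i)
Y_3^0(R⁻¹ n̂) = +0.139244+0.000000i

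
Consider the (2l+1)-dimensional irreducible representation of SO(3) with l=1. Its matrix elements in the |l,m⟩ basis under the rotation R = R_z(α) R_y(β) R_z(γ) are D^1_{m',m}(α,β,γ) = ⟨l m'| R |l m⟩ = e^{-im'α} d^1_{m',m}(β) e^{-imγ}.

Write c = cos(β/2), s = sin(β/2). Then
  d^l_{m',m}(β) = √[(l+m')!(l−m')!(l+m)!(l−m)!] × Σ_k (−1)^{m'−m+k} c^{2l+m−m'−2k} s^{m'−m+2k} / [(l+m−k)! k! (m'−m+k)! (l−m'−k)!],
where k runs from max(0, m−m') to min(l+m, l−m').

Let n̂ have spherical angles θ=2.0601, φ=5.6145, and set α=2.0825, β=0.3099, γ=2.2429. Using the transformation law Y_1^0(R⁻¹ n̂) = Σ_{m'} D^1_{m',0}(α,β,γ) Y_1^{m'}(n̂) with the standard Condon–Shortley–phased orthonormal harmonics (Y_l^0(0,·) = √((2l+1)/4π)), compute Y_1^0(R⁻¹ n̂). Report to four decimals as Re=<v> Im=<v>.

Need the full column D^1_{m',0} for m'=−1..1 at α=2.0825, β=0.3099, γ=2.2429.
cos(β/2)=0.988019, sin(β/2)=0.154331
d^1_{-1,0}: single k=1 term ⇒ +0.215642;  D = -0.105592+0.188020i
d^1_{0,0}: k∈[0..1] ⇒ +0.976182 -0.023818 = +0.952364;  D = +0.952364+0.000000i
d^1_{1,0}: single k=0 term ⇒ -0.215642;  D = +0.105592+0.188020i
Y_1^{m'}(θ=2.0601,φ=5.6145) and Σ D·Y over m':
  (-0.1056+0.1880i)·(+0.2393+0.1891i)  (+0.9524+0.0000i)·(-0.2296+0.0000i)  (+0.1056+0.1880i)·(-0.2393+0.1891i)
Y_1^0(R⁻¹ n̂) = -0.340334+0.000000i

Re=-0.3403 Im=0.0000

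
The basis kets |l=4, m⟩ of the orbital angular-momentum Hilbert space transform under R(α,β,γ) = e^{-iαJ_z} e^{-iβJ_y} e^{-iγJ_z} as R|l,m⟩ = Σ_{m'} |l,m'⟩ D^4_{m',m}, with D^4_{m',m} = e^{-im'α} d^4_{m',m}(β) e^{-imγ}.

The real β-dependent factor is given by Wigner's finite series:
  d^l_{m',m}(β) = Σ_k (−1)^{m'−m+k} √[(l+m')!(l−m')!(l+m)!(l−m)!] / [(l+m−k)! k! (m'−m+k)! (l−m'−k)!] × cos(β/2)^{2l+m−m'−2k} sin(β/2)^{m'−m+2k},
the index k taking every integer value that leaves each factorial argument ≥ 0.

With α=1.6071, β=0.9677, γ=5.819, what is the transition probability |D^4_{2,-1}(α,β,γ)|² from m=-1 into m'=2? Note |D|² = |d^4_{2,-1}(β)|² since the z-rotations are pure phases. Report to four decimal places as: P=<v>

P=0.2218

Split into d^4_{2,-1}(β=0.9677) × two z-phases.
c=cos(0.9677/2)=0.885211, s=sin(0.9677/2)=0.465191; N=√[720·2·6·120]=1018.233765
The bounds max(0,m−m')=0 and min(l+m,l−m')=2 give 3 terms
  k=0: (−1)^3·1018.2338/(72)·0.8852^5·0.4652^3 = -0.773822
  k=1: (−1)^4·1018.2338/(48)·0.8852^3·0.4652^5 = +0.320554
  k=2: (−1)^5·1018.2338/(240)·0.8852^1·0.4652^7 = -0.017705
d^4_{2,-1}(0.9677) = -0.773822 +0.320554 -0.017705 = -0.470973
|D^4_{2,-1}|² = |d^4_{2,-1}(β)|² = (-0.470973)² = 0.221815 (the z-rotation phases have unit modulus)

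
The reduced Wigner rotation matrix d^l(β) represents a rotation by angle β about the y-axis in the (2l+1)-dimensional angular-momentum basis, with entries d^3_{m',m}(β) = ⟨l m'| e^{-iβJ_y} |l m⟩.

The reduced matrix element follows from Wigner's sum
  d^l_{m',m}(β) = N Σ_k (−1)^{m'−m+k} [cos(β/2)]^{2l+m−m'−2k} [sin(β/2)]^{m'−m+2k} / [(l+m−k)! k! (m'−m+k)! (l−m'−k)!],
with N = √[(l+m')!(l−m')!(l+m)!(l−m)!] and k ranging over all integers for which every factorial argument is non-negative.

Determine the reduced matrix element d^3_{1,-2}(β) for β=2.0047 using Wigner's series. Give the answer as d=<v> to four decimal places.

d=0.1331

d^3_{1,-2}(β=2.0047) via Wigner's sum:
c=cos(2.0047/2)=0.538323, s=sin(2.0047/2)=0.842738; N=√[24·2·1·120]=75.894664
k: max(0,(-2)−(1))=0 … min(3+(-2),3−(1))=1
  k=0: (−1)^3·75.8947/(12)·0.5383^3·0.8427^3 = -0.590525
  k=1: (−1)^4·75.8947/(24)·0.5383^1·0.8427^5 = +0.723614
d^3_{1,-2}(2.0047) = -0.590525 +0.723614 = +0.133090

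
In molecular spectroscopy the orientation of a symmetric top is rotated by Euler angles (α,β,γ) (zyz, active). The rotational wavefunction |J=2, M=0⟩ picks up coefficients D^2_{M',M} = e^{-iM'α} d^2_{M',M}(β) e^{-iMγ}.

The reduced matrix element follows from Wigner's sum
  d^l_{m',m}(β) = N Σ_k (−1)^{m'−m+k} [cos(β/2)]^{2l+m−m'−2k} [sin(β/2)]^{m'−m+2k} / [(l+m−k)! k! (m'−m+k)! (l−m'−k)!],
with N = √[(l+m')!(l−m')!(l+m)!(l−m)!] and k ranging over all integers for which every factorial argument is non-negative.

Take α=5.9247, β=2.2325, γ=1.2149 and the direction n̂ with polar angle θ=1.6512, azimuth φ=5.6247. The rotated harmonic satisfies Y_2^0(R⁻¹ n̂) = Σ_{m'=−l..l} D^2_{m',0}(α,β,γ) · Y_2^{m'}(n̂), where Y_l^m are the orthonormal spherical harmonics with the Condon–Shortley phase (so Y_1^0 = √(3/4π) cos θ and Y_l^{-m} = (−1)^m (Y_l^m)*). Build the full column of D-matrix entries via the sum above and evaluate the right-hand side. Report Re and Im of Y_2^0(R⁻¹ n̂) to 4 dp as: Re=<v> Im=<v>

Re=0.2911 Im=0.0000

Need the full column D^2_{m',0} for m'=−2..2 at α=5.9247, β=2.2325, γ=1.2149.
cos(β/2)=0.439055, sin(β/2)=0.898460
d^2_{-2,0}: single k=2 term ⇒ +0.381163;  D = +0.287321-0.250464i
d^2_{-1,0}: k∈[1..2] ⇒ +0.186265 -0.779994 = -0.593729;  D = -0.555985+0.208313i
d^2_{0,0}: k∈[0..2] ⇒ +0.037160 -0.622437 +0.651622 = +0.066345;  D = +0.066345+0.000000i
d^2_{1,0}: k∈[0..1] ⇒ -0.186265 +0.779994 = +0.593729;  D = +0.555985+0.208313i
d^2_{2,0}: single k=0 term ⇒ +0.381163;  D = +0.287321+0.250464i
Y_2^{m'}(θ=1.6512,φ=5.6247) and Σ D·Y over m':
  (+0.2873-0.2505i)·(+0.0964+0.3715i)  (-0.5560+0.2083i)·(-0.0489-0.0378i)  (+0.0663+0.0000i)·(-0.3093+0.0000i)  (+0.5560+0.2083i)·(+0.0489-0.0378i)  (+0.2873+0.2505i)·(+0.0964-0.3715i)
Y_2^0(R⁻¹ n̂) = +0.291109+0.000000i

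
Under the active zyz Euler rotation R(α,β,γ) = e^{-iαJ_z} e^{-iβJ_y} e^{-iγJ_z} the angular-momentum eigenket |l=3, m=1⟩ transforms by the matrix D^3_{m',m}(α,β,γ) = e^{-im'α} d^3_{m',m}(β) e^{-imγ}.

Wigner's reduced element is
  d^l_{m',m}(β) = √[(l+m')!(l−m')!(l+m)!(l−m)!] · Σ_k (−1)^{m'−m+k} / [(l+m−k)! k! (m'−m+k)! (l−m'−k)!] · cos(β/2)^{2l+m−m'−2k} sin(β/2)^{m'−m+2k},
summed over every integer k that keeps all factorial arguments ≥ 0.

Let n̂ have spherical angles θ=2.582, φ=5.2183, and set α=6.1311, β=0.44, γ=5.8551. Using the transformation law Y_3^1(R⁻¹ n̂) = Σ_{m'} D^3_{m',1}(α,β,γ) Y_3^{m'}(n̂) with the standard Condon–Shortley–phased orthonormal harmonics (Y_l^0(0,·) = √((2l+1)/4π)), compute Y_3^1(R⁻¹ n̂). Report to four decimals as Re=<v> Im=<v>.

Re=-0.2426 Im=0.0348

Need the full column D^3_{m',1} for m'=−3..3 at α=6.1311, β=0.44, γ=5.8551.
cos(β/2)=0.975897, sin(β/2)=0.218230
d^3_{-3,1}: single k=4 term ⇒ +0.008366;  D = +0.008363-0.000236i
d^3_{-2,1}: k∈[3..4] ⇒ +0.061092 -0.001527 = +0.059564;  D = +0.059108+0.007362i
d^3_{-1,1}: k∈[2..4] ⇒ +0.259176 -0.017280 +0.000108 = +0.242004;  D = +0.232845+0.065948i
d^3_{0,1}: k∈[1..3] ⇒ +0.669153 -0.100384 +0.001673 = +0.570442;  D = +0.518966+0.236807i
d^3_{1,1}: k∈[0..2] ⇒ +0.863824 -0.345568 +0.012960 = +0.531215;  D = +0.444292+0.291195i
d^3_{2,1}: k∈[0..1] ⇒ -0.610850 +0.061092 = -0.549758;  D = -0.408838-0.367540i
d^3_{3,1}: single k=0 term ⇒ +0.167298;  D = +0.106033+0.129404i
Y_3^{m'}(θ=2.582,φ=5.2183) and Σ D·Y over m':
  (+0.0084-0.0002i)·(-0.0623-0.0033i)  (+0.0591+0.0074i)·(+0.1294-0.2069i)  (+0.2328+0.0659i)·(+0.2154+0.3888i)  (+0.5190+0.2368i)·(-0.1869+0.0000i)  (+0.4443+0.2912i)·(-0.2154+0.3888i)  (-0.4088-0.3675i)·(+0.1294+0.2069i)  (+0.1060+0.1294i)·(+0.0623-0.0033i)
Y_3^1(R⁻¹ n̂) = -0.242599+0.034764i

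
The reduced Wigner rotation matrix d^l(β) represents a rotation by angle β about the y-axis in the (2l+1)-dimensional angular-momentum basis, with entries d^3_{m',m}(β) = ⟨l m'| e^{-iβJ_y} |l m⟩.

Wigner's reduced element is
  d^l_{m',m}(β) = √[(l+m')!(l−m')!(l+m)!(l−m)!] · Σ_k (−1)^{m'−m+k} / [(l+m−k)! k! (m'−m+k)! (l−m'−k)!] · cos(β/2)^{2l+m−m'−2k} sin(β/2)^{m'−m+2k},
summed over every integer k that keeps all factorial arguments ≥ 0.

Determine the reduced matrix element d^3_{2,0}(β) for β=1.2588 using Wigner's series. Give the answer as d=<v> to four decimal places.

d^3_{2,0}(β=1.2588) via Wigner's sum:
With c≡cos(β/2)=0.808381 and s≡sin(β/2)=0.588660, N=[120·1·6·6]^{1/2}=65.726707
The bounds max(0,m−m')=0 and min(l+m,l−m')=1 give 2 terms
  k=0: (−1)^2·65.7267/(12)·0.8084^4·0.5887^2 = +0.810501
  k=1: (−1)^3·65.7267/(12)·0.8084^2·0.5887^4 = -0.429784
d^3_{2,0}(1.2588) = +0.810501 -0.429784 = +0.380717

d=0.3807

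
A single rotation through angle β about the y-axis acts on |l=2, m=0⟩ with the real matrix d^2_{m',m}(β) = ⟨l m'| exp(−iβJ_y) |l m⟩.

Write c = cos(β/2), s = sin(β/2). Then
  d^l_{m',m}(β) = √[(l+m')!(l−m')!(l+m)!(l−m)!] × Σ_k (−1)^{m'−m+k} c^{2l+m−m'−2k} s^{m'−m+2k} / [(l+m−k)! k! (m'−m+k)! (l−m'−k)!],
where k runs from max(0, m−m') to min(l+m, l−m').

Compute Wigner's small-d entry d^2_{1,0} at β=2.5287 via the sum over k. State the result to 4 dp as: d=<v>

d=0.5763

d^2_{1,0}(β=2.5287) via Wigner's sum:
Half-angle: c=0.301672, s=0.953412. N=√(6·1·2·2)=4.898979
k: max(0,(0)−(1))=0 … min(2+(0),2−(1))=1
  k=0: (−1)^1·4.8990/(2)·0.3017^3·0.9534^1 = -0.064115
  k=1: (−1)^2·4.8990/(2)·0.3017^1·0.9534^3 = +0.640402
d^2_{1,0}(2.5287) = -0.064115 +0.640402 = +0.576286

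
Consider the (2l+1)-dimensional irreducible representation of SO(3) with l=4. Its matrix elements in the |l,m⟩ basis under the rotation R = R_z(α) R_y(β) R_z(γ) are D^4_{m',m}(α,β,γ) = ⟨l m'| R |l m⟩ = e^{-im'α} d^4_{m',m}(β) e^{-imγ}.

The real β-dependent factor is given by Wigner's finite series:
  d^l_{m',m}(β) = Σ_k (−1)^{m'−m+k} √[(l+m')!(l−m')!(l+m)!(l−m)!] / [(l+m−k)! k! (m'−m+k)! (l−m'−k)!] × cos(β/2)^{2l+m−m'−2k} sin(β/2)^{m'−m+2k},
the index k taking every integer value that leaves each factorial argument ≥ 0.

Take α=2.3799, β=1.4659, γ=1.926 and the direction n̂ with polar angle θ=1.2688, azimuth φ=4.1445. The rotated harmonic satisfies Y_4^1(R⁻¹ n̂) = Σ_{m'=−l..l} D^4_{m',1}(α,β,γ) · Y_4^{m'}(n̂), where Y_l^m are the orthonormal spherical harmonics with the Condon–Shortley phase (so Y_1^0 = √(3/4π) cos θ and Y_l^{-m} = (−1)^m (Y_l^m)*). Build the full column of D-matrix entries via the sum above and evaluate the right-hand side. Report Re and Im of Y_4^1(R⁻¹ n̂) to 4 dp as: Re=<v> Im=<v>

Re=-0.2013 Im=0.0062

Need the full column D^4_{m',1} for m'=−4..4 at α=2.3799, β=1.4659, γ=1.926.
cos(β/2)=0.743204, sin(β/2)=0.669065
d^4_{-4,1}: single k=5 term ⇒ +0.411869;  D = +0.106035+0.397986i
d^4_{-3,1}: k∈[4..5] ⇒ +0.808768 -0.393275 = +0.415494;  D = +0.199676-0.364368i
d^4_{-2,1}: k∈[3..5] ⇒ +0.960417 -1.167540 +0.189244 = -0.017879;  D = +0.017039-0.005416i
d^4_{-1,1}: k∈[2..5] ⇒ +0.754370 -1.834114 +0.743219 -0.040156 = -0.376680;  D = -0.338539-0.165165i
d^4_{0,1}: k∈[1..4] ⇒ +0.374748 -1.822263 +1.476834 -0.199481 = -0.170162;  D = +0.059179+0.159540i
d^4_{1,1}: k∈[0..3] ⇒ +0.093082 -1.131555 +1.834114 -0.495480 = +0.300161;  D = -0.118680+0.275702i
d^4_{2,1}: k∈[0..2] ⇒ -0.355517 +1.440625 -0.778360 = +0.306748;  D = +0.282221-0.120192i
d^4_{3,1}: k∈[0..1] ⇒ +0.598763 -0.808768 = -0.210006;  D = +0.196612+0.073798i
d^4_{4,1}: single k=0 term ⇒ -0.508205;  D = -0.221063-0.457606i
Y_4^{m'}(θ=1.2688,φ=4.1445) and Σ D·Y over m':
  (+0.1060+0.3980i)·(-0.2371+0.2811i)  (+0.1997-0.3644i)·(+0.3211+0.0429i)  (+0.0170-0.0054i)·(+0.0489+0.1053i)  (-0.3385-0.1652i)·(+0.1720-0.2696i)  (+0.0592+0.1595i)·(+0.0656+0.0000i)  (-0.1187+0.2757i)·(-0.1720-0.2696i)  (+0.2822-0.1202i)·(+0.0489-0.1053i)  (+0.1966+0.0738i)·(-0.3211+0.0429i)  (-0.2211-0.4576i)·(-0.2371-0.2811i)
Y_4^1(R⁻¹ n̂) = -0.201315+0.006204i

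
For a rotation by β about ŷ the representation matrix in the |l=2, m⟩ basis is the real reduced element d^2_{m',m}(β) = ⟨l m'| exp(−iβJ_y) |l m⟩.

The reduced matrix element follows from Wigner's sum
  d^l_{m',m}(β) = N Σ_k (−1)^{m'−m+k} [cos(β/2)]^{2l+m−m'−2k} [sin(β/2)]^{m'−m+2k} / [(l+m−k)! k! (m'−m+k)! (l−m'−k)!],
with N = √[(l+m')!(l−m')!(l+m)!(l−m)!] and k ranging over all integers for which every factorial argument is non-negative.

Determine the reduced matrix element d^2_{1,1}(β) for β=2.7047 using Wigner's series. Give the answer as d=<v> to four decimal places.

d^2_{1,1}(β=2.7047) via Wigner's sum:
c=cos(2.7047/2)=0.216713, s=sin(2.7047/2)=0.976235; N=√[6·1·6·1]=6.000000
The bounds max(0,m−m')=0 and min(l+m,l−m')=1 give 2 terms
  k=0: (−1)^0·6.0000/(6)·0.2167^4·0.9762^0 = +0.002206
  k=1: (−1)^1·6.0000/(2)·0.2167^2·0.9762^2 = -0.134277
d^2_{1,1}(2.7047) = +0.002206 -0.134277 = -0.132071

d=-0.1321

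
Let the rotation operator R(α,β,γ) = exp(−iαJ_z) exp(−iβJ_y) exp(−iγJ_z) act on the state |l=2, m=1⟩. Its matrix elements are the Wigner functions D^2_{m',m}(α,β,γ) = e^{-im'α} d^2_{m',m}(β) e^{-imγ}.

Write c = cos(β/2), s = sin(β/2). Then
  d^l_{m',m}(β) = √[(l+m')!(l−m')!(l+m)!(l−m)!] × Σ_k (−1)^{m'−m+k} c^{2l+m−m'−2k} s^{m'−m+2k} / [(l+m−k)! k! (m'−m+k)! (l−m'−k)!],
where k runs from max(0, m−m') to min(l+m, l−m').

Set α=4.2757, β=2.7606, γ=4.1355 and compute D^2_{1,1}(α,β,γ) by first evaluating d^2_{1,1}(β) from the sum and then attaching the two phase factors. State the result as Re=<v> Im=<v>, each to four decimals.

Re=0.0542 Im=0.0869

D^2_{1,1}(4.2757,2.7606,4.1355) = e^{-i·1·4.2757}·d^2_{1,1}(2.7606)·e^{-i·1·4.1355}. Compute d first:
Half-angle: c=0.189346, s=0.981910. N=√(6·1·6·1)=6.000000
The bounds max(0,m−m')=0 and min(l+m,l−m')=1 give 2 terms
  k=0: (−1)^0·6.0000/(6)·0.1893^4·0.9819^0 = +0.001285
  k=1: (−1)^1·6.0000/(2)·0.1893^2·0.9819^2 = -0.103700
d^2_{1,1}(2.7606) = +0.001285 -0.103700 = -0.102415
Attach z-rotation phases: D = e^{-i(1)(4.2757)}·(-0.102415)·e^{-i(1)(4.1355)} = +0.054160+0.086922i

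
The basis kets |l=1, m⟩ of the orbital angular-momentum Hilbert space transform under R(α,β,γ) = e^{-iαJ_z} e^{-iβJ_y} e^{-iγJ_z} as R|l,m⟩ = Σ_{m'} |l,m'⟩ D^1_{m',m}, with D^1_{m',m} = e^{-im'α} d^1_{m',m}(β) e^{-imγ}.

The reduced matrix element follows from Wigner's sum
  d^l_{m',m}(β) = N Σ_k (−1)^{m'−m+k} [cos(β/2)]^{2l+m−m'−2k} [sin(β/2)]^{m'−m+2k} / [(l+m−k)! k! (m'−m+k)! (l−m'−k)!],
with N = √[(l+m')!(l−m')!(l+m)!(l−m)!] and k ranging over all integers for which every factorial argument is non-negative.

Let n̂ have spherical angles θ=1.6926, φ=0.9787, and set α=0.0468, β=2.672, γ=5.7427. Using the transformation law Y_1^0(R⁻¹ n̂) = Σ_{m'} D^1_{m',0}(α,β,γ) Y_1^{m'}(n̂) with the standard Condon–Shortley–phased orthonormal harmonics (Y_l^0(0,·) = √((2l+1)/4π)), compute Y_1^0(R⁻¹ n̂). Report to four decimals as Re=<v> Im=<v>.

Need the full column D^1_{m',0} for m'=−1..1 at α=0.0468, β=2.672, γ=5.7427.
cos(β/2)=0.232645, sin(β/2)=0.972562
d^1_{-1,0}: single k=1 term ⇒ +0.319982;  D = +0.319632+0.014970i
d^1_{0,0}: k∈[0..1] ⇒ +0.054124 -0.945876 = -0.891753;  D = -0.891753+0.000000i
d^1_{1,0}: single k=0 term ⇒ -0.319982;  D = -0.319632+0.014970i
Y_1^{m'}(θ=1.6926,φ=0.9787) and Σ D·Y over m':
  (+0.3196+0.0150i)·(+0.1914-0.2846i)  (-0.8918+0.0000i)·(-0.0594+0.0000i)  (-0.3196+0.0150i)·(-0.1914-0.2846i)
Y_1^0(R⁻¹ n̂) = +0.183810+0.000000i

Re=0.1838 Im=0.0000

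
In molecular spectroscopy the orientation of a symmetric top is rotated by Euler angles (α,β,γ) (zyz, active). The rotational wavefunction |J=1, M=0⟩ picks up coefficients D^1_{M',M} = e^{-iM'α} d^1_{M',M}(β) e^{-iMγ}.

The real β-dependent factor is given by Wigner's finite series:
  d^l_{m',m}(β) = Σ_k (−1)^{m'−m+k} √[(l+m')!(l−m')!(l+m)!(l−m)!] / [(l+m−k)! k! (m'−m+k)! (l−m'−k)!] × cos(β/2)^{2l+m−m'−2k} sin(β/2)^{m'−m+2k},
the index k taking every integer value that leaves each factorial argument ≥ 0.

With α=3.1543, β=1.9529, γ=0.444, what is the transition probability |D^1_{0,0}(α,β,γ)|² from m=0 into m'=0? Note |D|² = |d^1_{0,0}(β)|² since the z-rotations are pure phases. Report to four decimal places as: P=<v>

D^1_{0,0}(3.1543,1.9529,0.444) = e^{-i·0·3.1543}·d^1_{0,0}(1.9529)·e^{-i·0·0.444}. Compute d first:
Half-angle: c=0.559967, s=0.828515. N=√(1·1·1·1)=1.000000
k: max(0,(0)−(0))=0 … min(1+(0),1−(0))=1
  k=0: (−1)^0·1.0000/(1)·0.5600^2·0.8285^0 = +0.313563
  k=1: (−1)^1·1.0000/(1)·0.5600^0·0.8285^2 = -0.686437
d^1_{0,0}(1.9529) = +0.313563 -0.686437 = -0.372873
|D^1_{0,0}|² = |d^1_{0,0}(β)|² = (-0.372873)² = 0.139034 (the z-rotation phases have unit modulus)

P=0.1390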